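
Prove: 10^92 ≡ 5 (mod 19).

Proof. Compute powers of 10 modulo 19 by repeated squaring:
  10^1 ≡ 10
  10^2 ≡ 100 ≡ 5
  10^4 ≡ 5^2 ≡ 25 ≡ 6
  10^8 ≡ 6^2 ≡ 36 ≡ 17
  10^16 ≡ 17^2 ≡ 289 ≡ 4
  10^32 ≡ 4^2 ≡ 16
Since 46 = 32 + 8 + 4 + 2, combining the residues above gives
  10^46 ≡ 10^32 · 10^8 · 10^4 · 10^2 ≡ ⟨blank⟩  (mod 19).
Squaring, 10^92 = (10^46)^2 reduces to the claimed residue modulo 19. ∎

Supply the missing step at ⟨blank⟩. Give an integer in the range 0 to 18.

9

Multiply the listed residues: 16 · 17 · 6 · 5 = 272 → 1632 → 8160.
Reducing modulo 19: 8160 = 429·19 + 9, so 10^46 ≡ 9.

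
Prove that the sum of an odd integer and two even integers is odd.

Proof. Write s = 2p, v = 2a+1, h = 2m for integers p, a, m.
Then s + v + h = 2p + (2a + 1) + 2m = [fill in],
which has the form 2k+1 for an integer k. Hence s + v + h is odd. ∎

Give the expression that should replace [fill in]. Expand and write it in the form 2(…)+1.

2(a + m + p) + 1

Expanding: 2p + (2a + 1) + 2m = 2a + 2m + 2p + 1.
Every term except the constant is even, so this is 2(a + m + p) + 1,
and a + m + p ∈ ℤ gives the required form.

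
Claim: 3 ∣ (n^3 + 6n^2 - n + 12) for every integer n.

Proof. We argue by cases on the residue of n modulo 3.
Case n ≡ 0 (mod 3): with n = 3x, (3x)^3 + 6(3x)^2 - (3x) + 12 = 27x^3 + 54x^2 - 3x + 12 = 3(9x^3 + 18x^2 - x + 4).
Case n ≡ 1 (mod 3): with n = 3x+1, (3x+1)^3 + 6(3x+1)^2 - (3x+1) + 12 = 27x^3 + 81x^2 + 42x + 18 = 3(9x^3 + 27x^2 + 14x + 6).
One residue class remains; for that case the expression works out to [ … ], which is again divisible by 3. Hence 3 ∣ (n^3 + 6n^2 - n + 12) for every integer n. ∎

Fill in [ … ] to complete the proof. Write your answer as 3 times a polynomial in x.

Only n ≡ 2 (mod 3) is unaccounted for. Put n = 3x+2:
(3x+2)^3 + 6(3x+2)^2 - (3x+2) + 12 expands to 27x^3 + 108x^2 + 105x + 42,
and factoring out 3 leaves 3(9x^3 + 36x^2 + 35x + 14).

3(9x^3 + 36x^2 + 35x + 14)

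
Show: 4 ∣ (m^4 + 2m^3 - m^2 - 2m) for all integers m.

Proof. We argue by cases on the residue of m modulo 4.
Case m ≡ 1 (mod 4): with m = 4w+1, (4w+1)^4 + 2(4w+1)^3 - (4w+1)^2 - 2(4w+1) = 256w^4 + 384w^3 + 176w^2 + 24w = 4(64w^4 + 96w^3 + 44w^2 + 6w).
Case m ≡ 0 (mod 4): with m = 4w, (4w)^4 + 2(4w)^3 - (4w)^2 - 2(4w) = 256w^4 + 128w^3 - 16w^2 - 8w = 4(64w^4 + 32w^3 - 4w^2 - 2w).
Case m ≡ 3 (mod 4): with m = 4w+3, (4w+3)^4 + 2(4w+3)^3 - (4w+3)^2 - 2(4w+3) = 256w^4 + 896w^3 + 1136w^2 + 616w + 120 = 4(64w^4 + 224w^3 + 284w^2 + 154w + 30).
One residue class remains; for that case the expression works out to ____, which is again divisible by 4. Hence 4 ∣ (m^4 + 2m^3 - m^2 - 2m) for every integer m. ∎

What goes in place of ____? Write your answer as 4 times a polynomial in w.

4(64w^4 + 160w^3 + 140w^2 + 50w + 6)

The residues treated are {1, 0, 3}, so the missing case is m ≡ 2 (mod 4); write m = 4w+2.
Then (4w+2)^4 + 2(4w+2)^3 - (4w+2)^2 - 2(4w+2) = 256w^4 + 640w^3 + 560w^2 + 200w + 24 = 4(64w^4 + 160w^3 + 140w^2 + 50w + 6).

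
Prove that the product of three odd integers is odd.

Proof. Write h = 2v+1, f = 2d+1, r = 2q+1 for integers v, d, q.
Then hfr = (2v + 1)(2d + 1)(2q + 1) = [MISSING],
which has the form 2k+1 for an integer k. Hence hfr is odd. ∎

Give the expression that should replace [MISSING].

2(4dqv + 2dq + 2dv + d + 2qv + q + v) + 1

Expanding: (2v + 1)(2d + 1)(2q + 1) = 8dqv + 4dq + 4dv + 2d + 4qv + 2q + 2v + 1.
Every term except the constant is even, so this is 2(4dqv + 2dq + 2dv + d + 2qv + q + v) + 1,
and 4dqv + 2dq + 2dv + d + 2qv + q + v ∈ ℤ gives the required form.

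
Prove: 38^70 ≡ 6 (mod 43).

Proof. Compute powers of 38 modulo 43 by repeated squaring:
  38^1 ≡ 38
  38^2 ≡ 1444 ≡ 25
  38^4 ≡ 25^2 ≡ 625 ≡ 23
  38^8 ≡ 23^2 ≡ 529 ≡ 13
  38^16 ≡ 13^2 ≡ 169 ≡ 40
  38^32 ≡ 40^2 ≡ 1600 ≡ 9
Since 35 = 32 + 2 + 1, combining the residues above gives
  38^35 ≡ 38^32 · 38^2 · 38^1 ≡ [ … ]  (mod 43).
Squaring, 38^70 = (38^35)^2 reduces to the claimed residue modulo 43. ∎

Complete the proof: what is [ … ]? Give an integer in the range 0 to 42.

36

Multiply the listed residues: 9 · 25 · 38 = 225 → 8550.
Reducing modulo 43: 8550 = 198·43 + 36, so 38^35 ≡ 36.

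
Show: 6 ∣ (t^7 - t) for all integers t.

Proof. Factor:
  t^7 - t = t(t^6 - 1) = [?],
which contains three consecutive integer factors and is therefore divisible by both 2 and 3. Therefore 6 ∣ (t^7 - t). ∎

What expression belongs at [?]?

(t - 1)t(t + 1)(t^4 + t^2 + 1)

t^6 - 1 = (t^2 - 1)(t^4 + t^2 + 1), and t^2 - 1 = (t-1)(t+1).
So t(t^6 - 1) = (t - 1)t(t + 1)(t^4 + t^2 + 1).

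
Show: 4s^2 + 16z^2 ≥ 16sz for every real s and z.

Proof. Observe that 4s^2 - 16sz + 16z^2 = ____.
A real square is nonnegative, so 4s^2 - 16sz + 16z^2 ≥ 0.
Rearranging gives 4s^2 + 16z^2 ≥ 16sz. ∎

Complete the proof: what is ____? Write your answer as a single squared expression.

The leading and trailing coefficients are 2^2 and 4^2, and 16 = 2·2·4, so the trinomial is (2s - 4z)^2.
Hence 4s^2 - 16sz + 16z^2 ≥ 0.

(2s - 4z)^2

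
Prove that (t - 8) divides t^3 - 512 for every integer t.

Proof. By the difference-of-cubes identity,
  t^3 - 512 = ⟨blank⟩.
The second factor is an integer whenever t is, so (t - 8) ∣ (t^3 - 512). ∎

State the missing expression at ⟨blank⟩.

(t - 8)(t^2 + 8t + 64)

Polynomial division of t^3 - 512 by t - 8 leaves remainder 0 and quotient t^2 + 8t + 64.
Hence t^3 - 512 = (t - 8)(t^2 + 8t + 64).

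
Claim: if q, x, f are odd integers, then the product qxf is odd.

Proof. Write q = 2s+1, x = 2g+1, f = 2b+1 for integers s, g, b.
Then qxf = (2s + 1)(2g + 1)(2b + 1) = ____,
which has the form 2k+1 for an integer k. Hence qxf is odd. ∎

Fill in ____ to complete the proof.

2(4bgs + 2bg + 2bs + b + 2gs + g + s) + 1

(2s + 1)(2g + 1)(2b + 1) = 8bgs + 4bg + 4bs + 2b + 4gs + 2g + 2s + 1
= 2(4bgs + 2bg + 2bs + b + 2gs + g + s) + 1.
Since 4bgs + 2bg + 2bs + b + 2gs + g + s is an integer, the product is of the form 2k+1 for an integer k.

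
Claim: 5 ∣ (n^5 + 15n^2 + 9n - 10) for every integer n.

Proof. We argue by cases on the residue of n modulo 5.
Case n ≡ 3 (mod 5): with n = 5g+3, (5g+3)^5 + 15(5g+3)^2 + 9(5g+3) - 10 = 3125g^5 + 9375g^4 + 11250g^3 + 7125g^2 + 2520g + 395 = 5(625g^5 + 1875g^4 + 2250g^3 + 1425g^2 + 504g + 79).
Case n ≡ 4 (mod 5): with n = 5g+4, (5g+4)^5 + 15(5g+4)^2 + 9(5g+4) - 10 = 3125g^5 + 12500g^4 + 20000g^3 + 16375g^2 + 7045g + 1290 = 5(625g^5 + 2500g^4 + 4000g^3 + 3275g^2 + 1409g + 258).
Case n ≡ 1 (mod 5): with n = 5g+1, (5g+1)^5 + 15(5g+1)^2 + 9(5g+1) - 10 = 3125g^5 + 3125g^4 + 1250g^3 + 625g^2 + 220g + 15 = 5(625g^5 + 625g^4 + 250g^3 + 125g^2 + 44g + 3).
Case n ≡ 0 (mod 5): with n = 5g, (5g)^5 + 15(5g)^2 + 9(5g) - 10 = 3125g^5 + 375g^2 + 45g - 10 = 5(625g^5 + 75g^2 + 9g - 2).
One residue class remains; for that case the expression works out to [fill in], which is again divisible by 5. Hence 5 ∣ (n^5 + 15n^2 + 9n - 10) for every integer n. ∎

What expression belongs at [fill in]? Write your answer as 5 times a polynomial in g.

The residues treated are {3, 4, 1, 0}, so the missing case is n ≡ 2 (mod 5); write n = 5g+2.
Then (5g+2)^5 + 15(5g+2)^2 + 9(5g+2) - 10 = 3125g^5 + 6250g^4 + 5000g^3 + 2375g^2 + 745g + 100 = 5(625g^5 + 1250g^4 + 1000g^3 + 475g^2 + 149g + 20).

5(625g^5 + 1250g^4 + 1000g^3 + 475g^2 + 149g + 20)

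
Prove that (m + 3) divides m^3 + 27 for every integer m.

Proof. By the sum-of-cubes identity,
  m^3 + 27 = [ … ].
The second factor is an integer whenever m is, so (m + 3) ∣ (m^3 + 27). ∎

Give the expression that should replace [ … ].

(m + 3)(m^2 - 3m + 9)

a^3 + b^3 = (a + b)(a^2 - ab + b^2). With a = m, b = 3:
m^3 + 27 = (m + 3)(m^2 - 3m + 9).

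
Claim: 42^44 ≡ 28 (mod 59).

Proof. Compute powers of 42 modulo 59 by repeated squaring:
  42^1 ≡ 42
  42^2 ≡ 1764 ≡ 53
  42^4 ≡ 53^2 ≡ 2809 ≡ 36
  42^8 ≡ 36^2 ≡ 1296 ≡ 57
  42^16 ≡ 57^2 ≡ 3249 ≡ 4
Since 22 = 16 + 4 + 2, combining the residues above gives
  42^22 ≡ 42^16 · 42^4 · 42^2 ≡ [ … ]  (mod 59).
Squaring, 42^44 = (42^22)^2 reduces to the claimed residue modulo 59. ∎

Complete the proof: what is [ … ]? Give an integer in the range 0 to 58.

Multiply the listed residues: 4 · 36 · 53 = 144 → 7632.
Reducing modulo 59: 7632 = 129·59 + 21, so 42^22 ≡ 21.

21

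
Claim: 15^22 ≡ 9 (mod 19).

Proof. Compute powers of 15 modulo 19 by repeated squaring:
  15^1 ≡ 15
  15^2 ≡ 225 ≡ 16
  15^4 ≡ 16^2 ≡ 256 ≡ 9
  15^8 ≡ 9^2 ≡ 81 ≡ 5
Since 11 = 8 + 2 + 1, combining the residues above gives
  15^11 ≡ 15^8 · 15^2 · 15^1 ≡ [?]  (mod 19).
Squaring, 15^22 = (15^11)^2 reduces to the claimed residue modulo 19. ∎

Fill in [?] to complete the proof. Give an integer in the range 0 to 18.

3

15^8 · 15^2 · 15^1 ≡ 5 · 16 · 15 = 1200.
1200 mod 19 = 3, so 15^11 ≡ 3 (mod 19).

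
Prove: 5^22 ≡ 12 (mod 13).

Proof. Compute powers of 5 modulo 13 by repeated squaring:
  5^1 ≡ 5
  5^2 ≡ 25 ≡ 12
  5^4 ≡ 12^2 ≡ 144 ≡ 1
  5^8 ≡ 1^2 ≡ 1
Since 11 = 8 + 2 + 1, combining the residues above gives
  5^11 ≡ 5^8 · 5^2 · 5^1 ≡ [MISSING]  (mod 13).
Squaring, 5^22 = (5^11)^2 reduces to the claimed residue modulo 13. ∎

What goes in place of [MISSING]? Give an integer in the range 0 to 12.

8

5^8 · 5^2 · 5^1 ≡ 1 · 12 · 5 = 60.
60 mod 13 = 8, so 5^11 ≡ 8 (mod 13).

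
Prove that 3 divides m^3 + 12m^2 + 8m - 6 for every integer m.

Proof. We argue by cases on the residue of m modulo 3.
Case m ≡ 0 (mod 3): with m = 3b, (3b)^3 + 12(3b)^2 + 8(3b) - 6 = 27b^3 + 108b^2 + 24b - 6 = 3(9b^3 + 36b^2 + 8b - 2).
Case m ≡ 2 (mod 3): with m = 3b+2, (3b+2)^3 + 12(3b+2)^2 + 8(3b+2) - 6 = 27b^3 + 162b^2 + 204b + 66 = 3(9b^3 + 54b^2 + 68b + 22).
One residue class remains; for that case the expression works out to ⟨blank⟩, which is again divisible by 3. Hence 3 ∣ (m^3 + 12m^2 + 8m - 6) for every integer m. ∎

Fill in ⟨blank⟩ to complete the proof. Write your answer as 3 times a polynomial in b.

3(9b^3 + 45b^2 + 35b + 5)

The residues treated are {0, 2}, so the missing case is m ≡ 1 (mod 3); write m = 3b+1.
Then (3b+1)^3 + 12(3b+1)^2 + 8(3b+1) - 6 = 27b^3 + 135b^2 + 105b + 15 = 3(9b^3 + 45b^2 + 35b + 5).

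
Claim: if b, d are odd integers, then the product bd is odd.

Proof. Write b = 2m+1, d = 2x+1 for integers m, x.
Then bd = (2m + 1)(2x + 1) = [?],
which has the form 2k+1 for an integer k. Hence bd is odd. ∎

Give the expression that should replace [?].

2(2mx + m + x) + 1

(2m + 1)(2x + 1) = 4mx + 2m + 2x + 1
= 2(2mx + m + x) + 1.
Since 2mx + m + x is an integer, the product is of the form 2k+1 for an integer k.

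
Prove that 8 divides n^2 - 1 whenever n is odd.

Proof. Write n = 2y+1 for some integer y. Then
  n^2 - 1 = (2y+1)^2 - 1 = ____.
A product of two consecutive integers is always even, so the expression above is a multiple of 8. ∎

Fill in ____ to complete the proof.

4y(y + 1)

(2y+1)^2 - 1 = 4y^2 + 4y + 1 - 1 = 4y^2 + 4y = 4y(y+1).
Since y and y+1 are consecutive, y(y+1) is even, and 4·(even) is a multiple of 8.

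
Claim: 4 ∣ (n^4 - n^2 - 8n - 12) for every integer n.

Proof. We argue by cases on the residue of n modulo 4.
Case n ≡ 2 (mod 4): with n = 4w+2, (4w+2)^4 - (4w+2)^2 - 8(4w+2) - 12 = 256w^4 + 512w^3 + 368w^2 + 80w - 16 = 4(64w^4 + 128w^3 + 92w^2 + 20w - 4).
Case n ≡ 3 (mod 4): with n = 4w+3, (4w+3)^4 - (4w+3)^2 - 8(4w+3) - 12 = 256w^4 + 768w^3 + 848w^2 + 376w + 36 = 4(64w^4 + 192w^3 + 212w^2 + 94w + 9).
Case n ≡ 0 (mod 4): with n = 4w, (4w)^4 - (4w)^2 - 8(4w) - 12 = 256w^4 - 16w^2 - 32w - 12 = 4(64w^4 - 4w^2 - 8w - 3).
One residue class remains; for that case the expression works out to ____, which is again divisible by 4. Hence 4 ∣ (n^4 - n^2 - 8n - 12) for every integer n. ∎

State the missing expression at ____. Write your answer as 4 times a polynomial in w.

The residues treated are {2, 3, 0}, so the missing case is n ≡ 1 (mod 4); write n = 4w+1.
Then (4w+1)^4 - (4w+1)^2 - 8(4w+1) - 12 = 256w^4 + 256w^3 + 80w^2 - 24w - 20 = 4(64w^4 + 64w^3 + 20w^2 - 6w - 5).

4(64w^4 + 64w^3 + 20w^2 - 6w - 5)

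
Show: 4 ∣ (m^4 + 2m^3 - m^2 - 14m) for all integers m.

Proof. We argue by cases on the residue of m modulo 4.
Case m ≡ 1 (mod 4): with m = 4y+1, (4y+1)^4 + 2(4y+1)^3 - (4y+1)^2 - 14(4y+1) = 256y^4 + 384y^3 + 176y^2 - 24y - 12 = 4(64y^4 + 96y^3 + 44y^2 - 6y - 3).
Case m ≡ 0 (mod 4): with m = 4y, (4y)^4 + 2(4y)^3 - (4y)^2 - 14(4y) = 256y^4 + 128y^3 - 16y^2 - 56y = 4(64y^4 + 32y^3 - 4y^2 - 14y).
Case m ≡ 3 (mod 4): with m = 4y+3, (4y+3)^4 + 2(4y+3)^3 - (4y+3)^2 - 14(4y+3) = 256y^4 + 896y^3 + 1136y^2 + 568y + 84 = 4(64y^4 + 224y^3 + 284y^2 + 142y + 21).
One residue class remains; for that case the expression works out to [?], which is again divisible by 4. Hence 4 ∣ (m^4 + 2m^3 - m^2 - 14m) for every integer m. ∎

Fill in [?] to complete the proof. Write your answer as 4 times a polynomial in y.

Only m ≡ 2 (mod 4) is unaccounted for. Put m = 4y+2:
(4y+2)^4 + 2(4y+2)^3 - (4y+2)^2 - 14(4y+2) expands to 256y^4 + 640y^3 + 560y^2 + 152y,
and factoring out 4 leaves 4(64y^4 + 160y^3 + 140y^2 + 38y).

4(64y^4 + 160y^3 + 140y^2 + 38y)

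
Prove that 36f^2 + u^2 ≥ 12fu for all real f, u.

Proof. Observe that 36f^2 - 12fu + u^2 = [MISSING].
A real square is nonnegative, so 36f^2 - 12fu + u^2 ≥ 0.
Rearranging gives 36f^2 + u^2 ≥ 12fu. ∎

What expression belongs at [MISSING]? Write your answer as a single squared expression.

36f^2 - 12fu + u^2 is a perfect-square trinomial: the outer terms are (6f)^2 and (u)^2, and the cross term is -2·6f·u.
So 36f^2 - 12fu + u^2 = (6f - u)^2 ≥ 0.

(6f - u)^2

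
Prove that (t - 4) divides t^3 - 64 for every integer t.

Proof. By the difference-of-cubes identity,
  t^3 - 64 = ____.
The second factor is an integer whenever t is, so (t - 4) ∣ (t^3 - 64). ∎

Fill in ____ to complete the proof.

a^3 - b^3 = (a - b)(a^2 + ab + b^2). With a = t, b = 4:
t^3 - 64 = (t - 4)(t^2 + 4t + 16).

(t - 4)(t^2 + 4t + 16)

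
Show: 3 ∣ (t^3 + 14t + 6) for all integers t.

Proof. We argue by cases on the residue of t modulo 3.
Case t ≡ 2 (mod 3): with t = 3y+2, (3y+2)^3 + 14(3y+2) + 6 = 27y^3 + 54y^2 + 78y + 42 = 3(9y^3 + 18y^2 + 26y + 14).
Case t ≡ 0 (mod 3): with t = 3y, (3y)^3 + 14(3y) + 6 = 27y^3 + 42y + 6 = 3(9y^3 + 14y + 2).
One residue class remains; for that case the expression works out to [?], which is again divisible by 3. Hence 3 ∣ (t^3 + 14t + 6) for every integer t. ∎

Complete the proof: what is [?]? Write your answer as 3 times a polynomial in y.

3(9y^3 + 9y^2 + 17y + 7)

The residues treated are {2, 0}, so the missing case is t ≡ 1 (mod 3); write t = 3y+1.
Then (3y+1)^3 + 14(3y+1) + 6 = 27y^3 + 27y^2 + 51y + 21 = 3(9y^3 + 9y^2 + 17y + 7).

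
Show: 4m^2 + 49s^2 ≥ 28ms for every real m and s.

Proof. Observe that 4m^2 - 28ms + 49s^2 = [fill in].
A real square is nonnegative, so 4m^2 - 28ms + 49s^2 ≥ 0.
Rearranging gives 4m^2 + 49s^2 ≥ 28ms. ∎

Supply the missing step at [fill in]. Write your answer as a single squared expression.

The leading and trailing coefficients are 2^2 and 7^2, and 28 = 2·2·7, so the trinomial is (2m - 7s)^2.
Hence 4m^2 - 28ms + 49s^2 ≥ 0.

(2m - 7s)^2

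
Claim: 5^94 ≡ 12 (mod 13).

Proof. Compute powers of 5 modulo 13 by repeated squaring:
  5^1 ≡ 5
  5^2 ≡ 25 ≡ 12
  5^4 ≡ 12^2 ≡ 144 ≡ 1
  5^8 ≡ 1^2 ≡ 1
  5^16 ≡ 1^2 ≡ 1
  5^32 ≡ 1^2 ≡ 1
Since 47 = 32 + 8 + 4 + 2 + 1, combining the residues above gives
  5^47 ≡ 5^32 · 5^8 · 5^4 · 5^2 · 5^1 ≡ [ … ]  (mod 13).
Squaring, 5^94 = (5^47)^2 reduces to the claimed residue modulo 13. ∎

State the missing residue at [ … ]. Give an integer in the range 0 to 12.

5^32 · 5^8 · 5^4 · 5^2 · 5^1 ≡ 1 · 1 · 1 · 12 · 5 = 60.
60 mod 13 = 8, so 5^47 ≡ 8 (mod 13).

8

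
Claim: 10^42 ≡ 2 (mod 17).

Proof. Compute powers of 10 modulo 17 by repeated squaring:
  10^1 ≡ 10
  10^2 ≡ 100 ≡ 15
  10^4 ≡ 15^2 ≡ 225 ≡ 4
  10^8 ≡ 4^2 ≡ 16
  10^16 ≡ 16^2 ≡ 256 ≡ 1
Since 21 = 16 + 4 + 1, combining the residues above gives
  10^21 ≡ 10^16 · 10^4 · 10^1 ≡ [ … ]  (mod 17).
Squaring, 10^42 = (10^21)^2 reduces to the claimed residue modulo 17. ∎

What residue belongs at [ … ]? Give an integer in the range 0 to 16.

Multiply the listed residues: 1 · 4 · 10 = 4 → 40.
Reducing modulo 17: 40 = 2·17 + 6, so 10^21 ≡ 6.

6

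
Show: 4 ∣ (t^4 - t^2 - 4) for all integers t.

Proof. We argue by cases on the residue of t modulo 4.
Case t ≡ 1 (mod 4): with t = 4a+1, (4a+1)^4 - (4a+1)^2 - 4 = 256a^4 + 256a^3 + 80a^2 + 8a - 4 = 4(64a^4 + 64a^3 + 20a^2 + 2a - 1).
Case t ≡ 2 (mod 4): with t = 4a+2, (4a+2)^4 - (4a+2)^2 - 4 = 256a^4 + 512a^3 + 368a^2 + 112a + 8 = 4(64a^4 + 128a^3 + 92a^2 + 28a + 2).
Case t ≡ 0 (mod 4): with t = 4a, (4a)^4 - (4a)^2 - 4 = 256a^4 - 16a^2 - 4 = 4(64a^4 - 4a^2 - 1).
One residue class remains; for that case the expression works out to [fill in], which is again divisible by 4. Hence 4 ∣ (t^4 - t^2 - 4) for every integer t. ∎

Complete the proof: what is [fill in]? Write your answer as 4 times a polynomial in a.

4(64a^4 + 192a^3 + 212a^2 + 102a + 17)

The residues treated are {1, 2, 0}, so the missing case is t ≡ 3 (mod 4); write t = 4a+3.
Then (4a+3)^4 - (4a+3)^2 - 4 = 256a^4 + 768a^3 + 848a^2 + 408a + 68 = 4(64a^4 + 192a^3 + 212a^2 + 102a + 17).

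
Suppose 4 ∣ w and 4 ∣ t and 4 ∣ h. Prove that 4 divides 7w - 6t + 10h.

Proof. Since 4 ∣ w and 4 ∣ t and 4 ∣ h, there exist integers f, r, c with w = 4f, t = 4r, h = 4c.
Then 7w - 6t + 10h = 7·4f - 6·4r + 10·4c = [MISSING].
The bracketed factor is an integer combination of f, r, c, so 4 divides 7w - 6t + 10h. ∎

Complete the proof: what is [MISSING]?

Pull the common 4 out of every term: 7·4f - 6·4r + 10·4c = 4(10c + 7f - 6r).
10c + 7f - 6r is an integer, which exhibits the divisibility.

4(10c + 7f - 6r)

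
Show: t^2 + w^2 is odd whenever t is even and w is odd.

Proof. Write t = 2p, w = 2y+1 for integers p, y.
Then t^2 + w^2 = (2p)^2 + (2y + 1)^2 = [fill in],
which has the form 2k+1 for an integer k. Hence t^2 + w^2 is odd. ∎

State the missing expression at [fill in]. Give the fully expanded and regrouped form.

2(2p^2 + 2y^2 + 2y) + 1

(2p)^2 + (2y + 1)^2 = 4p^2 + 4y^2 + 4y + 1
= 2(2p^2 + 2y^2 + 2y) + 1.
Since 2p^2 + 2y^2 + 2y is an integer, the sum of squares is of the form 2k+1 for an integer k.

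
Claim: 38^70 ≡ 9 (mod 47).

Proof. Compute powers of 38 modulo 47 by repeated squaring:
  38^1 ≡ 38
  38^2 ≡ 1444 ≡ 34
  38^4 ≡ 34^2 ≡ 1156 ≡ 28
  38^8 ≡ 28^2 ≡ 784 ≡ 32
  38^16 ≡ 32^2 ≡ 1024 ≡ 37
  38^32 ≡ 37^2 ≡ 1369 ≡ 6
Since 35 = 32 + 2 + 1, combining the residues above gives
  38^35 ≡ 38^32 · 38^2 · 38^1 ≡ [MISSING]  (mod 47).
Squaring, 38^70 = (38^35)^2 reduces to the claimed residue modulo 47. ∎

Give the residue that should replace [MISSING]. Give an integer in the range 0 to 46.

38^32 · 38^2 · 38^1 ≡ 6 · 34 · 38 = 7752.
7752 mod 47 = 44, so 38^35 ≡ 44 (mod 47).

44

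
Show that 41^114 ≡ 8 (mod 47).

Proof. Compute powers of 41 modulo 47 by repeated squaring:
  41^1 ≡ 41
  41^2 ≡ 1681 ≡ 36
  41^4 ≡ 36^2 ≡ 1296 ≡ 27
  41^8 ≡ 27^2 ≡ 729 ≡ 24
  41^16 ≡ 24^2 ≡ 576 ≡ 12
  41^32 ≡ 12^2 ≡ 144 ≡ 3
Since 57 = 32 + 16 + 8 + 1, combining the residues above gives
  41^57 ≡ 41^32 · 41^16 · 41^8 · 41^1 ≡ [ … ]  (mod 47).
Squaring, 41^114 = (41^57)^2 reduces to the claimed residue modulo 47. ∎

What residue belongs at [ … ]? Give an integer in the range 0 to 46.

33

Multiply the listed residues: 3 · 12 · 24 · 41 = 36 → 864 → 35424.
Reducing modulo 47: 35424 = 753·47 + 33, so 41^57 ≡ 33.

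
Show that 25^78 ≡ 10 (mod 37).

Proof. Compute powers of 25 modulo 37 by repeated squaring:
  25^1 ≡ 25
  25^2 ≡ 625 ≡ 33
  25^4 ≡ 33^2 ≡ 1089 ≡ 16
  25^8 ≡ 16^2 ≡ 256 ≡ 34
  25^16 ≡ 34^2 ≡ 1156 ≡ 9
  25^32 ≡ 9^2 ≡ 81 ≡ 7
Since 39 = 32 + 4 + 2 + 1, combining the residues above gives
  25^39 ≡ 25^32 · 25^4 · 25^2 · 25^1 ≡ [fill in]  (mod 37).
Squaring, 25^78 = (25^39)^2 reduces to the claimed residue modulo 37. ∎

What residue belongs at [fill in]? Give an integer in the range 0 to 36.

Multiply the listed residues: 7 · 16 · 33 · 25 = 112 → 3696 → 92400.
Reducing modulo 37: 92400 = 2497·37 + 11, so 25^39 ≡ 11.

11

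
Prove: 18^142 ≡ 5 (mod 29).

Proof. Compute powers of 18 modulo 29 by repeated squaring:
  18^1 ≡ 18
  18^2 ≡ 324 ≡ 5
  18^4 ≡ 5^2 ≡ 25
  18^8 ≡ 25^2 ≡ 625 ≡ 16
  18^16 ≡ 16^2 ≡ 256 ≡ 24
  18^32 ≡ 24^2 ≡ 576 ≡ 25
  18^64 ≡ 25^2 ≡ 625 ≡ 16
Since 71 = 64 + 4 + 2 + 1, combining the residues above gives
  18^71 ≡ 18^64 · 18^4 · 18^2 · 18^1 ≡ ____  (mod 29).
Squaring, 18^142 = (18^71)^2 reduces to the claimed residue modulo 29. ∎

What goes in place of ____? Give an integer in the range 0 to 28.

11

Multiply the listed residues: 16 · 25 · 5 · 18 = 400 → 2000 → 36000.
Reducing modulo 29: 36000 = 1241·29 + 11, so 18^71 ≡ 11.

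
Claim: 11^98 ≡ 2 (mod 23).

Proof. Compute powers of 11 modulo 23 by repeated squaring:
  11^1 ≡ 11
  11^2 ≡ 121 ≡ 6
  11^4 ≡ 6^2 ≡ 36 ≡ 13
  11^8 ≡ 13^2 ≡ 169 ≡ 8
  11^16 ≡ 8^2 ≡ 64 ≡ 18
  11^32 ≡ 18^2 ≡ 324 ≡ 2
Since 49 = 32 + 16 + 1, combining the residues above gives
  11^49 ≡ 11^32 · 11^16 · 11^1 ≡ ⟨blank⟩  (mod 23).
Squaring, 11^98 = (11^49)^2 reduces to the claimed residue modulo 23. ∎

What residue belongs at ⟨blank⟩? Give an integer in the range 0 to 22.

11^32 · 11^16 · 11^1 ≡ 2 · 18 · 11 = 396.
396 mod 23 = 5, so 11^49 ≡ 5 (mod 23).

5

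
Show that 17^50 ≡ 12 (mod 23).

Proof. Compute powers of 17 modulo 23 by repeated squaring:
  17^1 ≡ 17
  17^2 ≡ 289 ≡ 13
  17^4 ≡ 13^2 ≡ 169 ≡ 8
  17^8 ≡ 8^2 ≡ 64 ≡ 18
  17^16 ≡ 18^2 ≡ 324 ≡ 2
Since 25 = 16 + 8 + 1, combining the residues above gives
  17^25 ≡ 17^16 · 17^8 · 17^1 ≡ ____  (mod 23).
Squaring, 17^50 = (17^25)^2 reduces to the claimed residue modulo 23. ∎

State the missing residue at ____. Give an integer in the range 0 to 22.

Multiply the listed residues: 2 · 18 · 17 = 36 → 612.
Reducing modulo 23: 612 = 26·23 + 14, so 17^25 ≡ 14.

14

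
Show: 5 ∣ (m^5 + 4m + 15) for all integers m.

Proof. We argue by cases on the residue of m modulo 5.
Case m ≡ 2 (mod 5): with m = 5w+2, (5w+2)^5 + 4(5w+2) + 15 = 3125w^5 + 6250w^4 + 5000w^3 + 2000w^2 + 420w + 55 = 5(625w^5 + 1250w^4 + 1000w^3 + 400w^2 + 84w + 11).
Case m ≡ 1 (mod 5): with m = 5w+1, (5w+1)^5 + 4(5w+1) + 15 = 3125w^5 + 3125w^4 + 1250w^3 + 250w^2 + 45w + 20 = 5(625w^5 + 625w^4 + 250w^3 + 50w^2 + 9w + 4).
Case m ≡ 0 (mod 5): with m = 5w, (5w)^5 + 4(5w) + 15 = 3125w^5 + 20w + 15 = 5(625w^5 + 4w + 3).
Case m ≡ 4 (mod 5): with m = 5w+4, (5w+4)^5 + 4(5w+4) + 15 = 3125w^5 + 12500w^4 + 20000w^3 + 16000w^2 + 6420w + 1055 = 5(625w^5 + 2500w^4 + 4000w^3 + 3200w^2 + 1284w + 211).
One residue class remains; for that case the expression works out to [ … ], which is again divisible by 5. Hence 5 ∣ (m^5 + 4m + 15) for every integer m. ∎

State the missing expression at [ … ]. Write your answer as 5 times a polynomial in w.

The residues treated are {2, 1, 0, 4}, so the missing case is m ≡ 3 (mod 5); write m = 5w+3.
Then (5w+3)^5 + 4(5w+3) + 15 = 3125w^5 + 9375w^4 + 11250w^3 + 6750w^2 + 2045w + 270 = 5(625w^5 + 1875w^4 + 2250w^3 + 1350w^2 + 409w + 54).

5(625w^5 + 1875w^4 + 2250w^3 + 1350w^2 + 409w + 54)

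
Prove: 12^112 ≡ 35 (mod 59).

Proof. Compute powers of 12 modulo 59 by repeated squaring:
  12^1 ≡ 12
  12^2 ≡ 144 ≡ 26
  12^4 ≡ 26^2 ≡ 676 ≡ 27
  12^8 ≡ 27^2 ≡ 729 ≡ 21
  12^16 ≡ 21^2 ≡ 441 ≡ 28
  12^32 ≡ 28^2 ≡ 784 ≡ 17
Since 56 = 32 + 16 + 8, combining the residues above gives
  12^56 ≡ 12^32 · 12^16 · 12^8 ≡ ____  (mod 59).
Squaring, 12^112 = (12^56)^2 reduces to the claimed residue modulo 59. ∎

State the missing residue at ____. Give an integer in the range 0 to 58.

Multiply the listed residues: 17 · 28 · 21 = 476 → 9996.
Reducing modulo 59: 9996 = 169·59 + 25, so 12^56 ≡ 25.

25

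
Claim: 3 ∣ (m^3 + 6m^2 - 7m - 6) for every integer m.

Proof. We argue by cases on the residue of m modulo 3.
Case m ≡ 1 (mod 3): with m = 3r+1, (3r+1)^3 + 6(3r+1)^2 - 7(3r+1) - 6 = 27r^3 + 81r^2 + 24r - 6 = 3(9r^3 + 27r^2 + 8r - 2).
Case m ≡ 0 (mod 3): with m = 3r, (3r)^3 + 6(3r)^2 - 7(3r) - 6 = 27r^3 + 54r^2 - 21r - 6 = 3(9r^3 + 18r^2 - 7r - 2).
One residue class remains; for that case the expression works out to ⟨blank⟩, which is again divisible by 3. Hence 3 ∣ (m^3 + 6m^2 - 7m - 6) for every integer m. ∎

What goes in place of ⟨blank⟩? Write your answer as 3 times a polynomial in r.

3(9r^3 + 36r^2 + 29r + 4)

The residues treated are {1, 0}, so the missing case is m ≡ 2 (mod 3); write m = 3r+2.
Then (3r+2)^3 + 6(3r+2)^2 - 7(3r+2) - 6 = 27r^3 + 108r^2 + 87r + 12 = 3(9r^3 + 36r^2 + 29r + 4).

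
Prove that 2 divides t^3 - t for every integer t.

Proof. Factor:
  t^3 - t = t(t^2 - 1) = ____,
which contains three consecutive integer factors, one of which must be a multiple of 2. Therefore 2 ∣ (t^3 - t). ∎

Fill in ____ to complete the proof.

(t - 1)t(t + 1)

t(t^2 - 1) = t(t - 1)(t + 1) = (t - 1)t(t + 1).
These three factors are consecutive integers, so their product is divisible by 2.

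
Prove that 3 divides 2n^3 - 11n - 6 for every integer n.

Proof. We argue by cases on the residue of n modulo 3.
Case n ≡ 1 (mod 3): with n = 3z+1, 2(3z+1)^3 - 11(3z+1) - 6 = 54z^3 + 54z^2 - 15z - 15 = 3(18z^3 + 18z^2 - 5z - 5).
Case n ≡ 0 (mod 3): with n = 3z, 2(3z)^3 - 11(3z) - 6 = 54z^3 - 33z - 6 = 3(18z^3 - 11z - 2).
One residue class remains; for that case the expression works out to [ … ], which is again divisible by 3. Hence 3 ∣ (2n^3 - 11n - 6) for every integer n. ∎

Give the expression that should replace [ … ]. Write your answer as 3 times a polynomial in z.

The residues treated are {1, 0}, so the missing case is n ≡ 2 (mod 3); write n = 3z+2.
Then 2(3z+2)^3 - 11(3z+2) - 6 = 54z^3 + 108z^2 + 39z - 12 = 3(18z^3 + 36z^2 + 13z - 4).

3(18z^3 + 36z^2 + 13z - 4)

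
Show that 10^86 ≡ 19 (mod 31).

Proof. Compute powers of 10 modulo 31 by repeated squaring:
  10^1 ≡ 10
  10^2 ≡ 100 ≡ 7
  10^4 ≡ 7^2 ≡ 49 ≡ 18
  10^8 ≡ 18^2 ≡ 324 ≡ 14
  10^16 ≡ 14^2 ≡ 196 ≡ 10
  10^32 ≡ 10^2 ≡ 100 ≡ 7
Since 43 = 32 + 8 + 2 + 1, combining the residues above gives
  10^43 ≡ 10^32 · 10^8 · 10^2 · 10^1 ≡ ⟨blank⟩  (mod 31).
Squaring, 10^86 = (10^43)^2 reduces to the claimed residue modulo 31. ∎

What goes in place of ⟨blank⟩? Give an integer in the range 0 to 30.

10^32 · 10^8 · 10^2 · 10^1 ≡ 7 · 14 · 7 · 10 = 6860.
6860 mod 31 = 9, so 10^43 ≡ 9 (mod 31).

9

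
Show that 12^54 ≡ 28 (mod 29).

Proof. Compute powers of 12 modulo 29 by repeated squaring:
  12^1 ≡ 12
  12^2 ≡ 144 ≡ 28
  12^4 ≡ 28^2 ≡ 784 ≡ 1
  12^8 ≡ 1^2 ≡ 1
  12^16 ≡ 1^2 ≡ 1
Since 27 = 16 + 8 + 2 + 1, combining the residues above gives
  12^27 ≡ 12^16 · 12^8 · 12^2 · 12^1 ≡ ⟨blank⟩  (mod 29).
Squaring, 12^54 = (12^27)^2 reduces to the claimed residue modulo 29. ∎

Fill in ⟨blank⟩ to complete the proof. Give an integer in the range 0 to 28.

12^16 · 12^8 · 12^2 · 12^1 ≡ 1 · 1 · 28 · 12 = 336.
336 mod 29 = 17, so 12^27 ≡ 17 (mod 29).

17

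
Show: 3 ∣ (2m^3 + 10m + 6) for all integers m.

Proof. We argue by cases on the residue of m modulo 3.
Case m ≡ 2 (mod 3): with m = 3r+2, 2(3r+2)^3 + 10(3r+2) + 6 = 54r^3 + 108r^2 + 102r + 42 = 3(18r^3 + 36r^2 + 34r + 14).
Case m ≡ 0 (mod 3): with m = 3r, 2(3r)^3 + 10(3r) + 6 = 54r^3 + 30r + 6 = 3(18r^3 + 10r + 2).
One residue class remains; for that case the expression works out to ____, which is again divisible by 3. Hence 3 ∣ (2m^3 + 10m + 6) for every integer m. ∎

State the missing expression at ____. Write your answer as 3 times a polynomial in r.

3(18r^3 + 18r^2 + 16r + 6)

The residues treated are {2, 0}, so the missing case is m ≡ 1 (mod 3); write m = 3r+1.
Then 2(3r+1)^3 + 10(3r+1) + 6 = 54r^3 + 54r^2 + 48r + 18 = 3(18r^3 + 18r^2 + 16r + 6).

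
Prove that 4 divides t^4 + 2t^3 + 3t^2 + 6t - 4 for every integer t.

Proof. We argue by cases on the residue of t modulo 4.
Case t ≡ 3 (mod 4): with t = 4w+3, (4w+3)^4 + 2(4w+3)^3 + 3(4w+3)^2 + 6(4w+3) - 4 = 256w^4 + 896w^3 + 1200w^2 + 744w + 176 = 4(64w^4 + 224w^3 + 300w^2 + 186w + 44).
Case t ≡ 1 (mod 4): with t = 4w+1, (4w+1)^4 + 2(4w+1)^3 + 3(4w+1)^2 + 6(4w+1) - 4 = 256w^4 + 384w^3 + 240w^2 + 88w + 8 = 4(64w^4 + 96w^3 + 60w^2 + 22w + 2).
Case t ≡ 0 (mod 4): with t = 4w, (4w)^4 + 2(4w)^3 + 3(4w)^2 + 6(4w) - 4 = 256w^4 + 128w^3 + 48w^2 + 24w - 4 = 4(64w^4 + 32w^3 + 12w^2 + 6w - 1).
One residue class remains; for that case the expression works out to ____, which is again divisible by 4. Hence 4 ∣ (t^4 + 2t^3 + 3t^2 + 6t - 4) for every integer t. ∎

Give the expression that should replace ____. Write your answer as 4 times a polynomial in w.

4(64w^4 + 160w^3 + 156w^2 + 74w + 13)

Only t ≡ 2 (mod 4) is unaccounted for. Put t = 4w+2:
(4w+2)^4 + 2(4w+2)^3 + 3(4w+2)^2 + 6(4w+2) - 4 expands to 256w^4 + 640w^3 + 624w^2 + 296w + 52,
and factoring out 4 leaves 4(64w^4 + 160w^3 + 156w^2 + 74w + 13).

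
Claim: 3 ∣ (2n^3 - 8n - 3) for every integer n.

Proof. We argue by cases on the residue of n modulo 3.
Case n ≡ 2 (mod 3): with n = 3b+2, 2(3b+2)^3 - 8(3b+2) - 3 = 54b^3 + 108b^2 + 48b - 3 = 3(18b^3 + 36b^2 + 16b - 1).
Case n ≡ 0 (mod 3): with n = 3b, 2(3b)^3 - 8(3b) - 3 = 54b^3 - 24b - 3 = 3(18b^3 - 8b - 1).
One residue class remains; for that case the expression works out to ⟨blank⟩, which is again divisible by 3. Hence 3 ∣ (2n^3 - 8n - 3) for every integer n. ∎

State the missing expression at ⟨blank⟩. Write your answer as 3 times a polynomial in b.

3(18b^3 + 18b^2 - 2b - 3)

The residues treated are {2, 0}, so the missing case is n ≡ 1 (mod 3); write n = 3b+1.
Then 2(3b+1)^3 - 8(3b+1) - 3 = 54b^3 + 54b^2 - 6b - 9 = 3(18b^3 + 18b^2 - 2b - 3).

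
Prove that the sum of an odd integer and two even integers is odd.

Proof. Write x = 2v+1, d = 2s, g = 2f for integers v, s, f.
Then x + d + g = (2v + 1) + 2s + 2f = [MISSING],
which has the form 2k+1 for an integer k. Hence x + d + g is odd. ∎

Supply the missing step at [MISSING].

Expanding: (2v + 1) + 2s + 2f = 2f + 2s + 2v + 1.
Every term except the constant is even, so this is 2(f + s + v) + 1,
and f + s + v ∈ ℤ gives the required form.

2(f + s + v) + 1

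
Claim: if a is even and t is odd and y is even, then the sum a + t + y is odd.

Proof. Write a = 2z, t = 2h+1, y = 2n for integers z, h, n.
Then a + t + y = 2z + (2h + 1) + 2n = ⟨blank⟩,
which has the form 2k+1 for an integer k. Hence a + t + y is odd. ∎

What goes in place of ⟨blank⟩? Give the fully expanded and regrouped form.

2(h + n + z) + 1

2z + (2h + 1) + 2n = 2h + 2n + 2z + 1
= 2(h + n + z) + 1.
Since h + n + z is an integer, the sum is of the form 2k+1 for an integer k.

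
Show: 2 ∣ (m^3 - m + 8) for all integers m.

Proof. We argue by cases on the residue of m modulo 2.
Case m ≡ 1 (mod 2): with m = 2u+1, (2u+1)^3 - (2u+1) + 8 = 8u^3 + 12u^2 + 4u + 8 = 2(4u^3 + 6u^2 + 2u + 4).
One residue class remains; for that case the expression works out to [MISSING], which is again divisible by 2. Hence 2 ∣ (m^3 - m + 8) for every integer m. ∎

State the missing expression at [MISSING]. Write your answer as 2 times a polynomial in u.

The residues treated are {1}, so the missing case is m ≡ 0 (mod 2); write m = 2u.
Then (2u)^3 - (2u) + 8 = 8u^3 - 2u + 8 = 2(4u^3 - u + 4).

2(4u^3 - u + 4)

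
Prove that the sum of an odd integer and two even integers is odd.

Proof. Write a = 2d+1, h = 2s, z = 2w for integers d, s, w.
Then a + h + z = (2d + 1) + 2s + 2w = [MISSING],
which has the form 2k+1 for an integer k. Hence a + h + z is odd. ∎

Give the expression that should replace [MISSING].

2(d + s + w) + 1

(2d + 1) + 2s + 2w = 2d + 2s + 2w + 1
= 2(d + s + w) + 1.
Since d + s + w is an integer, the sum is of the form 2k+1 for an integer k.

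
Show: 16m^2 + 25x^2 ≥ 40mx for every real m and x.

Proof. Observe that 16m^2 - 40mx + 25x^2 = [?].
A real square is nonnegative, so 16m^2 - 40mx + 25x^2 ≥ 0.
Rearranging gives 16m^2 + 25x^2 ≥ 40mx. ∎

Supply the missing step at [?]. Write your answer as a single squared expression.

16m^2 - 40mx + 25x^2 is a perfect-square trinomial: the outer terms are (4m)^2 and (5x)^2, and the cross term is -2·4m·5x.
So 16m^2 - 40mx + 25x^2 = (4m - 5x)^2 ≥ 0.

(4m - 5x)^2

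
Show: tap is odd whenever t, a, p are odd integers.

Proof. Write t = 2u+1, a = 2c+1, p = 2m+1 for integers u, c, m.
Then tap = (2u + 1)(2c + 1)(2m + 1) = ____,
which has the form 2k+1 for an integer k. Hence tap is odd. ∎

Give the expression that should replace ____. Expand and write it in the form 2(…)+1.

2(4cmu + 2cm + 2cu + c + 2mu + m + u) + 1

Expanding: (2u + 1)(2c + 1)(2m + 1) = 8cmu + 4cm + 4cu + 2c + 4mu + 2m + 2u + 1.
Every term except the constant is even, so this is 2(4cmu + 2cm + 2cu + c + 2mu + m + u) + 1,
and 4cmu + 2cm + 2cu + c + 2mu + m + u ∈ ℤ gives the required form.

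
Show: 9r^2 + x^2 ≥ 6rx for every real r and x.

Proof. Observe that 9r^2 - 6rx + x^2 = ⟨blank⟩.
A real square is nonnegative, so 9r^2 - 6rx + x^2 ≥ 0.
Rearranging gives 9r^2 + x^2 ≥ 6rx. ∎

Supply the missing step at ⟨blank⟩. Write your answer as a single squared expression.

(3r - x)^2

The leading and trailing coefficients are 3^2 and 1^2, and 6 = 2·3·1, so the trinomial is (3r - x)^2.
Hence 9r^2 - 6rx + x^2 ≥ 0.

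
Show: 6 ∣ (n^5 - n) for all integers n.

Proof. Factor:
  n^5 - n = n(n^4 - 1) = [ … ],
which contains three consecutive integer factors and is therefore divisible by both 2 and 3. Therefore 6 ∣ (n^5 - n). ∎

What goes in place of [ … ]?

n^4 - 1 = (n^2 - 1)(n^2 + 1), and n^2 - 1 = (n-1)(n+1).
So n(n^4 - 1) = (n - 1)n(n + 1)(n^2 + 1).

(n - 1)n(n + 1)(n^2 + 1)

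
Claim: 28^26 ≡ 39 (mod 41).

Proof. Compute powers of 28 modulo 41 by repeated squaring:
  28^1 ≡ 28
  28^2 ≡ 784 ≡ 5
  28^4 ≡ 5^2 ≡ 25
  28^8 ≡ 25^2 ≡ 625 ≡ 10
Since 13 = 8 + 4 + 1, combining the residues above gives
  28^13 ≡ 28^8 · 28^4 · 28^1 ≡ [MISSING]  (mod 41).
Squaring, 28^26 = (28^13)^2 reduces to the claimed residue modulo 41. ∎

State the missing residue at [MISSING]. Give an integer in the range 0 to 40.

Multiply the listed residues: 10 · 25 · 28 = 250 → 7000.
Reducing modulo 41: 7000 = 170·41 + 30, so 28^13 ≡ 30.

30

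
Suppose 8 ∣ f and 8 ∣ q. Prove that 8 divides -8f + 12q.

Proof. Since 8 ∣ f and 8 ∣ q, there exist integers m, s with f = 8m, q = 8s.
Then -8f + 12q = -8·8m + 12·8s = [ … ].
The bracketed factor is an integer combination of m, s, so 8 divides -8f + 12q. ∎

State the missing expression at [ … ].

Pull the common 8 out of every term: -8·8m + 12·8s = 8(-8m + 12s).
-8m + 12s is an integer, which exhibits the divisibility.

8(-8m + 12s)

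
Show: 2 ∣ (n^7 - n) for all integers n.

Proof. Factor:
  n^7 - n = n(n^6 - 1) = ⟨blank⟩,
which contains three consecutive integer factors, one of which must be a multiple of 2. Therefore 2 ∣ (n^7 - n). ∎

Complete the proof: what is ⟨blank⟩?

n^6 - 1 = (n^2 - 1)(n^4 + n^2 + 1), and n^2 - 1 = (n-1)(n+1).
So n(n^6 - 1) = (n - 1)n(n + 1)(n^4 + n^2 + 1).

(n - 1)n(n + 1)(n^4 + n^2 + 1)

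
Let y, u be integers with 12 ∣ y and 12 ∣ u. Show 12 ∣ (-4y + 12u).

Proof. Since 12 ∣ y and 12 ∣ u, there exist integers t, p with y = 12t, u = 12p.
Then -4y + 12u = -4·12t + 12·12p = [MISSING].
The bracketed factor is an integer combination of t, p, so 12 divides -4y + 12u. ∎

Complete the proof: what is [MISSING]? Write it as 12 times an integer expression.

12(12p - 4t)

Pull the common 12 out of every term: -4·12t + 12·12p = 12(12p - 4t).
12p - 4t is an integer, which exhibits the divisibility.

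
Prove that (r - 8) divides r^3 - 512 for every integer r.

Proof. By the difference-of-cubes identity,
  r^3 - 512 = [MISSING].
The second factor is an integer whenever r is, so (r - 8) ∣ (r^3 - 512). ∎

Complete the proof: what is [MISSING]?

(r - 8)(r^2 + 8r + 64)

Polynomial division of r^3 - 512 by r - 8 leaves remainder 0 and quotient r^2 + 8r + 64.
Hence r^3 - 512 = (r - 8)(r^2 + 8r + 64).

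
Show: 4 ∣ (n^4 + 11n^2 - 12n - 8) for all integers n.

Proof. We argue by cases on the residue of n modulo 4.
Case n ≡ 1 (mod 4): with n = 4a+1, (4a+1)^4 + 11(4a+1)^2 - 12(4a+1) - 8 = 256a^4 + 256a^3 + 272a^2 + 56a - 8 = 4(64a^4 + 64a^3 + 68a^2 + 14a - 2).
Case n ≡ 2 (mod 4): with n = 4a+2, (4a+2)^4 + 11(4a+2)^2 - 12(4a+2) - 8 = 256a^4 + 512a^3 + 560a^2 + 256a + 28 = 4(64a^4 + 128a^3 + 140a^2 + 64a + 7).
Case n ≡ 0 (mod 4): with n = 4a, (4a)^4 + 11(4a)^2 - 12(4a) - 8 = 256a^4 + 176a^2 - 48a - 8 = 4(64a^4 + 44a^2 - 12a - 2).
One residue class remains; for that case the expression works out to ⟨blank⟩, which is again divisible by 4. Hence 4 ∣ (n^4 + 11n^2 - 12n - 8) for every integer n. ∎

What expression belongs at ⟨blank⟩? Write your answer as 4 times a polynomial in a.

4(64a^4 + 192a^3 + 260a^2 + 162a + 34)

Only n ≡ 3 (mod 4) is unaccounted for. Put n = 4a+3:
(4a+3)^4 + 11(4a+3)^2 - 12(4a+3) - 8 expands to 256a^4 + 768a^3 + 1040a^2 + 648a + 136,
and factoring out 4 leaves 4(64a^4 + 192a^3 + 260a^2 + 162a + 34).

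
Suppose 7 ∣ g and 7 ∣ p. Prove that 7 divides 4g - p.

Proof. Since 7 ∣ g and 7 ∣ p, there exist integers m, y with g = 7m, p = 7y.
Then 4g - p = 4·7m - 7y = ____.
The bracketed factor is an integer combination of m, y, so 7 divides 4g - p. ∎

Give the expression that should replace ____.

7(4m - y)

Each term has a factor of 7: 4·7m - 7y = 7·(4m - y).
Since 4m - y is an integer, 7 ∣ (4g - p).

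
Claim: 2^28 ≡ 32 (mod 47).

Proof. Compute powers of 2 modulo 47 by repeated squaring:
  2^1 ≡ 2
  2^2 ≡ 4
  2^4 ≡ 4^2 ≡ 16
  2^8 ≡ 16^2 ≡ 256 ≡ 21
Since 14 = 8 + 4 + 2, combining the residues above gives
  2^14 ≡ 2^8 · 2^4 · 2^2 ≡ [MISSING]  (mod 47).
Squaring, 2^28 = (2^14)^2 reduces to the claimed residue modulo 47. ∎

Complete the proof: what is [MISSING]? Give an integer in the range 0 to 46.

28

Multiply the listed residues: 21 · 16 · 4 = 336 → 1344.
Reducing modulo 47: 1344 = 28·47 + 28, so 2^14 ≡ 28.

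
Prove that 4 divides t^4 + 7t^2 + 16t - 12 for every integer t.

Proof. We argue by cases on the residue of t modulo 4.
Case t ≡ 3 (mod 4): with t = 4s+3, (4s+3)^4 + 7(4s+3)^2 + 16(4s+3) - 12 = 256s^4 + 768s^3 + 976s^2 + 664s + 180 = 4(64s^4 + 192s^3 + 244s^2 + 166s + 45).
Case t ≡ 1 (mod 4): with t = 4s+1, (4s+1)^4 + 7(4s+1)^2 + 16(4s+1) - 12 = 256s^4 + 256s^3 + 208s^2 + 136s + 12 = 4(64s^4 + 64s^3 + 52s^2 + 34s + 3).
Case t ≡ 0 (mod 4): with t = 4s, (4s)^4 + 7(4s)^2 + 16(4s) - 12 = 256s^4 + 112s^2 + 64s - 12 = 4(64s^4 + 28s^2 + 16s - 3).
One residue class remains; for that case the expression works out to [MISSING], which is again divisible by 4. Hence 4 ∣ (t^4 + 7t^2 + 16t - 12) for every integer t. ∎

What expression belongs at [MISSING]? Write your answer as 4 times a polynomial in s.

The residues treated are {3, 1, 0}, so the missing case is t ≡ 2 (mod 4); write t = 4s+2.
Then (4s+2)^4 + 7(4s+2)^2 + 16(4s+2) - 12 = 256s^4 + 512s^3 + 496s^2 + 304s + 64 = 4(64s^4 + 128s^3 + 124s^2 + 76s + 16).

4(64s^4 + 128s^3 + 124s^2 + 76s + 16)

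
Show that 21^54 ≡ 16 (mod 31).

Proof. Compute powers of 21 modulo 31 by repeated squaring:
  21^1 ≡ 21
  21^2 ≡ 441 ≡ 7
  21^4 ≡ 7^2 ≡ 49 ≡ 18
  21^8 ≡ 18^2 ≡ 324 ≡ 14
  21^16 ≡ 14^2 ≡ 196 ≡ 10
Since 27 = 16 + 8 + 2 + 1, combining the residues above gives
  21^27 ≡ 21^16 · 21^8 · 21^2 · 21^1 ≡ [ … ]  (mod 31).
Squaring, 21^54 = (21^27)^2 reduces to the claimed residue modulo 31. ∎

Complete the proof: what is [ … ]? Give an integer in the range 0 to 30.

Multiply the listed residues: 10 · 14 · 7 · 21 = 140 → 980 → 20580.
Reducing modulo 31: 20580 = 663·31 + 27, so 21^27 ≡ 27.

27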